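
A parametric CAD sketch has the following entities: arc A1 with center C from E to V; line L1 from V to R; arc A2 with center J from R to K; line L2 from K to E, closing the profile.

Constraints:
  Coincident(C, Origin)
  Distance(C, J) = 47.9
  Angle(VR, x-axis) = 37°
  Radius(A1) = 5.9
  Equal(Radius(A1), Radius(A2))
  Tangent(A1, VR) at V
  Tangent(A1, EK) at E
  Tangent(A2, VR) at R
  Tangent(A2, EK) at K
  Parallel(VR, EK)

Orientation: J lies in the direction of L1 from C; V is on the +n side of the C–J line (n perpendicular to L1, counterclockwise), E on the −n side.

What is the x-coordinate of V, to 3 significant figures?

-3.55

The slot axis is L1's direction at 37.0°, so u = (cos 37.0°, sin 37.0°) = (0.799, 0.602) and n = (−sin 37.0°, cos 37.0°) = (-0.602, 0.799). C is at the origin and J lies 47.9 along u from C, so J = 47.9·u = (38.3, 28.8). Tangency of A1 to both parallel lines with radius 5.9 puts V and E at C ± 5.9·n: V = (-3.55, 4.71), E = (3.55, -4.71). So V.x = -3.55.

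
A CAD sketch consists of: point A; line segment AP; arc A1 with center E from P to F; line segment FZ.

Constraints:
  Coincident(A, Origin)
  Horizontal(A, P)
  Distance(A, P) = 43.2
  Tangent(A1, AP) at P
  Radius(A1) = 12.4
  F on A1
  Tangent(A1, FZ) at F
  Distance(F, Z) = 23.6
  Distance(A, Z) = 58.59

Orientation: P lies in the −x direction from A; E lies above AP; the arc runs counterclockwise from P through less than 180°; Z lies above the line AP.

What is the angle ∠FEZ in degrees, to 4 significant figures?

62.28°

Checks: |EF| = 12.40 ✓; ∠(EF, FZ) = 90.00° ✓; |FZ| = 23.60 ✓; |AZ| = 58.59 ✓.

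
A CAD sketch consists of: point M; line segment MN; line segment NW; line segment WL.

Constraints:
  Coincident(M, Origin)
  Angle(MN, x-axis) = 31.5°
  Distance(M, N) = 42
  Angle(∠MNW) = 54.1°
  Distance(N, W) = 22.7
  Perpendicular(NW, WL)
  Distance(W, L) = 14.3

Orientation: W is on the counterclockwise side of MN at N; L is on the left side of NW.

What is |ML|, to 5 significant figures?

19.816

∠MNW = 54.1°, so NW runs at 31.5° + (180° − 54.1°) = 157.40° from the x-axis; with |NW| = 22.7, W = N + 22.7·(cos 157.40°, sin 157.40°) = (14.854, 30.668). NW is perpendicular to WL; with |WL| = 14.3 on the left of NW, L = W + 14.3·(-0.38430, -0.92321) = (9.3586, 17.467). Then |ML| = |L − M| = 19.816.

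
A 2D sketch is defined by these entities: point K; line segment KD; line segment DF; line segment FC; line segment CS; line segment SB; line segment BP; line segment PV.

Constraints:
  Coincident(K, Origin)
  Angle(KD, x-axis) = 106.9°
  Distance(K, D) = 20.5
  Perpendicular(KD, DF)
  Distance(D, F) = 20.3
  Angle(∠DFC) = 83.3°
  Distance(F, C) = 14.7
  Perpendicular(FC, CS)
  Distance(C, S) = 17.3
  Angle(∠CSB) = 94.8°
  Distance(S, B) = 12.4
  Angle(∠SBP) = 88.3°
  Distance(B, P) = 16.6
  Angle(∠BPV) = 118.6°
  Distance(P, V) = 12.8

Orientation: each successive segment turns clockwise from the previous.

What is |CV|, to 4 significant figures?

5.498

K is at the origin; KD runs at 106.9° with length 20.5, so D = (-5.959, 19.61). The perpendicularity gives DF at right angles to KD, so DF runs at 16.90°; with |DF| = 20.3, F = (13.46, 25.52). ∠DFC = 83.3° gives FC at -79.80° from the x-axis; with |FC| = 14.7, C = (16.07, 11.05). FC is perpendicular to CS, so CS runs at -169.8°; with |CS| = 17.3, S = (-0.9595, 7.985). ∠CSB = 94.8° gives SB at 105.0° from the x-axis; with |SB| = 12.4, B = (-4.169, 19.96). ∠SBP = 88.3° gives BP at 13.30° from the x-axis; with |BP| = 16.6, P = (11.99, 23.78). ∠BPV = 118.6° gives PV at -48.10° from the x-axis; with |PV| = 12.8, V = (20.53, 14.25). Then |CV| = |V − C| = 5.498.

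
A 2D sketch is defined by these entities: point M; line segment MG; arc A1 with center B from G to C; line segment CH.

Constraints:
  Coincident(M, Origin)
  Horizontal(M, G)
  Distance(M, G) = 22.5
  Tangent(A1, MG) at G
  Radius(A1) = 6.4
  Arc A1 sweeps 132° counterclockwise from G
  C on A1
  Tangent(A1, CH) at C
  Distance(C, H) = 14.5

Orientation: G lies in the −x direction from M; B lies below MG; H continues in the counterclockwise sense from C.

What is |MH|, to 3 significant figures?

27.7

M is at the origin; MG is horizontal with |MG| = 22.5 and G on the −x side, so G = (-22.5, 0.00). The tangent condition forces BG to be normal to MG, so B = G + (0, -6.4) = (-22.5, -6.40). On A1, G sits at bearing 90° from B; a 132° counterclockwise sweep puts C at bearing 222°, so C = B + 6.4·(cos 222°, sin 222°) = (-27.3, -10.7). Since A1 is tangent to CH there, BC ⟂ CH, so CH runs along (−sin 222°, cos 222°); with |CH| = 14.5, H = (-17.6, -21.5). Then |MH| = |H − M| = 27.7.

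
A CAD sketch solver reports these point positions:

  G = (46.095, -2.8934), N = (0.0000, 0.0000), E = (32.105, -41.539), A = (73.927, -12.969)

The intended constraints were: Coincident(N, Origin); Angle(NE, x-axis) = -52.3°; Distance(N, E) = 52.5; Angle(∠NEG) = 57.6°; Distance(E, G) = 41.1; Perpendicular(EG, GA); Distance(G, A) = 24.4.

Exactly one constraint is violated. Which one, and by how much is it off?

Distance(G, A) = 24.4 — off by 5.20.

N = (0.00, 0.00) ✓; NE at -52.30° ✓; |NE| = 52.50 ✓; ∠NEG = 57.60° ✓; |EG| = 41.10 ✓; ∠(EG, GA) = 90.00° ✓; |GA| = 29.60 ✗.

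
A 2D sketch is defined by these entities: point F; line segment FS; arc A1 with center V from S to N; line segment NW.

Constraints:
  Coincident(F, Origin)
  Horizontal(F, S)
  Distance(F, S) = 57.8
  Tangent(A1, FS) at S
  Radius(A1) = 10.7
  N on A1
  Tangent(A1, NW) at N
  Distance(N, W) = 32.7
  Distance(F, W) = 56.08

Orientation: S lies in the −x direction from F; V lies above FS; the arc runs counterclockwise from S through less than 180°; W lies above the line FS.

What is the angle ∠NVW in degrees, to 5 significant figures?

71.881°

F is at the origin; FS is horizontal with |FS| = 57.8 and S on the −x side, so S = (-57.800, 0.0000). The tangent condition forces VS to be normal to FS, so V = S + (0, 10.7) = (-57.800, 10.700). Since VN ⟂ NW (tangency), |VW| = √(10.7² + 32.7²) = 34.406 regardless of where N sits on A1. So W lies on both circle(F, 56.08) and circle(V, 34.406); the above-FS intersection is W = (-39.483, 39.825). N is the foot of the tangent from W: N = (-47.420, 8.1030).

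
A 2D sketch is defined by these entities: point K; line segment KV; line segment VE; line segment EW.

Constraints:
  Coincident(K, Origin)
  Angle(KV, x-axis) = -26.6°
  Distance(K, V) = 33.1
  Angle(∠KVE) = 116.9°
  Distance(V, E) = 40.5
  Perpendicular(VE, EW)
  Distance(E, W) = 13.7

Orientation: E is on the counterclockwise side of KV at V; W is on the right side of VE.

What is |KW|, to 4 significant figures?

70.32

K is at the origin; KV runs at -26.6° with length 33.1, so V = 33.1·(cos -26.6°, sin -26.6°) = (29.60, -14.82). ∠KVE = 116.9°, so VE runs at -26.6° + (180° − 116.9°) = 36.50° from the x-axis; with |VE| = 40.5, E = V + 40.5·(cos 36.50°, sin 36.50°) = (62.15, 9.269). VE ⟂ EW; with |EW| = 13.7 on the right of VE, W = E + 13.7·(0.5948, -0.8039) = (70.30, -1.743). Then |KW| = |W − K| = 70.32.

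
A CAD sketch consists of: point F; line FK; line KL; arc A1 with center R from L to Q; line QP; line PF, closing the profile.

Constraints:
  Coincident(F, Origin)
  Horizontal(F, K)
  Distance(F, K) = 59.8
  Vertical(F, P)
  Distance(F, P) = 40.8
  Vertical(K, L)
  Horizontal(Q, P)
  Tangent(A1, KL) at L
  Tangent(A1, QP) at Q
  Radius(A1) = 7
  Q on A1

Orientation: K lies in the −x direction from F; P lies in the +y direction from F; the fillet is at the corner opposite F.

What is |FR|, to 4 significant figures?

62.69

F is at the origin; FK is horizontal with |FK| = 59.8 and K on the −x side, so K = (-59.80, 0.000). FP is vertical with |FP| = 40.8 and P on the +y side, so P = (0.000, 40.80). The virtual corner opposite F is at (-59.80, 40.80). Tangency of A1 to KL means the radius RL is perpendicular to KL and the tangent condition forces RQ to be normal to QP, with radius 7.0, so the center R sits 7.0 in from both sides at R = (-52.80, 33.80). Then |FR| = |R − F| = 62.69.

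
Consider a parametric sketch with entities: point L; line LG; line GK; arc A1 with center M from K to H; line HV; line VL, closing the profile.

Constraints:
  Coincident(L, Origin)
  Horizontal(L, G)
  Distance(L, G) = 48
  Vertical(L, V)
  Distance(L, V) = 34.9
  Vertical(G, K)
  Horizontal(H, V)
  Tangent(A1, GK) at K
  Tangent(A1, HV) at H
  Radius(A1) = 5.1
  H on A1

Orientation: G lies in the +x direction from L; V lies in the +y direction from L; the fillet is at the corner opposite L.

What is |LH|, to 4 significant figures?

55.30

The virtual corner opposite L is at (48.00, 34.90). Since A1 is tangent to GK there, MK ⟂ GK and the tangent condition forces MH to be normal to HV, with radius 5.1, so the center M sits 5.1 in from both sides at M = (42.90, 29.80). That places the tangent points at K = (48.00, 29.80) on GK and H = (42.90, 34.90) on HV. Then |LH| = |H − L| = 55.30.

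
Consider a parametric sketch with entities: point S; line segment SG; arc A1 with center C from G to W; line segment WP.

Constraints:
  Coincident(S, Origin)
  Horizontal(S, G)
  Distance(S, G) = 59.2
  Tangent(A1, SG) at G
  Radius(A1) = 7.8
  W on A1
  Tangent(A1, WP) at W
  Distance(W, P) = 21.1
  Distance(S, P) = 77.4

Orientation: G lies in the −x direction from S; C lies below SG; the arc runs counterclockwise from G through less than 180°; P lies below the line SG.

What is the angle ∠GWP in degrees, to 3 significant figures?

144°

Checks: |CW| = 7.800 ✓; ∠(CW, WP) = 90.00° ✓; |WP| = 21.10 ✓; |SP| = 77.40 ✓.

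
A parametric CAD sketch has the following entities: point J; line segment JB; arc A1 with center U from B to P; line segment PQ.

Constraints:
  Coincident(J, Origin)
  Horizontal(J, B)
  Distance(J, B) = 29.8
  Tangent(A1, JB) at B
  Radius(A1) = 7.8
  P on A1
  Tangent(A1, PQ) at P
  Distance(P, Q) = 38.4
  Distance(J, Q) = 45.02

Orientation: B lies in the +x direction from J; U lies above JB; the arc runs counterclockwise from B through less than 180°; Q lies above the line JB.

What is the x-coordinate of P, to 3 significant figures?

36.0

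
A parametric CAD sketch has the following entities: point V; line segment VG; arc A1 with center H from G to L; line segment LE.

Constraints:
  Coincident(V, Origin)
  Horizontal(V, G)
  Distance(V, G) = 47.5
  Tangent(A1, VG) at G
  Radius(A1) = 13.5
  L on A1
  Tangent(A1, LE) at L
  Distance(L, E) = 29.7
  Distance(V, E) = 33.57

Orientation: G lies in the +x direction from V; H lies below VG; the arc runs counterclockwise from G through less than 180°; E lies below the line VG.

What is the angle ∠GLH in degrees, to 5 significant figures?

64.466°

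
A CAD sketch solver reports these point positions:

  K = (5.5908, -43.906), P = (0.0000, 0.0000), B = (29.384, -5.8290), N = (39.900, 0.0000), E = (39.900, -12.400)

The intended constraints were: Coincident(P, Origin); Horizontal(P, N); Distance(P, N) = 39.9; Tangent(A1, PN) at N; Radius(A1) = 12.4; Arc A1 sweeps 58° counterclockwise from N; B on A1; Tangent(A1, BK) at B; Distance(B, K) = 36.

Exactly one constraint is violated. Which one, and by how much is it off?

Distance(B, K) = 36 — off by 8.90.

P = (0.00, 0.00) ✓; P.y = 0.00, N.y = 0.00 ✓; |PN| = 39.90 ✓; ∠(EN, NP) = 90.00° ✓; |EN| = 12.40 ✓; bearing(E→B) − bearing(E→N) = 58.00° ✓; |EB| = 12.40 ✓; ∠(EB, BK) = 90.00° ✓; |BK| = 44.90 ✗.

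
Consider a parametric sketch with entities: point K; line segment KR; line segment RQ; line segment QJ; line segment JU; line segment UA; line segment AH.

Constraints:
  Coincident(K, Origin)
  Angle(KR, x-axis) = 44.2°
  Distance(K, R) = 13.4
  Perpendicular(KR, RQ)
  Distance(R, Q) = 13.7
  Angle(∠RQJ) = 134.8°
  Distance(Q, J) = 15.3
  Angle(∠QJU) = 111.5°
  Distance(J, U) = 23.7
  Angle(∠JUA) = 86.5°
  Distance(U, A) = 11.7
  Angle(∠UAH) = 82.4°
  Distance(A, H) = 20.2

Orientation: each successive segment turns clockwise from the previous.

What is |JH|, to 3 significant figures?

8.41

K is at the origin; KR runs at 44.2° with length 13.4, so R = (9.61, 9.34). The perpendicularity gives RQ at right angles to KR, so RQ runs at -45.8°; with |RQ| = 13.7, Q = (19.2, -0.480). ∠RQJ = 134.8° gives QJ at -91.0° from the x-axis; with |QJ| = 15.3, J = (18.9, -15.8). ∠QJU = 111.5° gives JU at -160° from the x-axis; with |JU| = 23.7, U = (-3.31, -24.1). ∠JUA = 86.5° gives UA at 107° from the x-axis; with |UA| = 11.7, A = (-6.73, -12.9). ∠UAH = 82.4° gives AH at 9.40° from the x-axis; with |AH| = 20.2, H = (13.2, -9.59). Then |JH| = |H − J| = 8.41.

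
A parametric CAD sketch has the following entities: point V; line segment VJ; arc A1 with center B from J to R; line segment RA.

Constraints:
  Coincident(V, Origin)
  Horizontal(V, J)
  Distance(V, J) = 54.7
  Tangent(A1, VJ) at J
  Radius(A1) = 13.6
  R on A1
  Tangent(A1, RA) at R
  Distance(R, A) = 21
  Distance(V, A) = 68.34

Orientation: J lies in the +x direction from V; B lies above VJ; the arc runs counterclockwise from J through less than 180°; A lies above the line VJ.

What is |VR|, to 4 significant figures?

69.59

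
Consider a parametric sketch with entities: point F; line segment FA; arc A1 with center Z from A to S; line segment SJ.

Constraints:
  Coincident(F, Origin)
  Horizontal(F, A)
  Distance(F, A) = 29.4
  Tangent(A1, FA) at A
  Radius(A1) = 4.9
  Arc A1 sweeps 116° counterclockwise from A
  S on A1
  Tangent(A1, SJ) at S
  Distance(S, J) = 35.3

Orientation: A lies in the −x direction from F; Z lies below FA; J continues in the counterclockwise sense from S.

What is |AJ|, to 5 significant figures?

40.325

F is at the origin; FA is horizontal with |FA| = 29.4 and A on the −x side, so A = (-29.400, 0.0000). Tangency of A1 to FA means the radius ZA is perpendicular to FA, so Z = A + (0, -4.9) = (-29.400, -4.9000). On A1, A sits at bearing 90° from Z; a 116° counterclockwise sweep puts S at bearing 206°, so S = Z + 4.9·(cos 206°, sin 206°) = (-33.804, -7.0480). Since A1 is tangent to SJ there, ZS ⟂ SJ, so SJ runs along (−sin 206°, cos 206°); with |SJ| = 35.3, J = (-18.330, -38.775). Then |AJ| = |J − A| = 40.325.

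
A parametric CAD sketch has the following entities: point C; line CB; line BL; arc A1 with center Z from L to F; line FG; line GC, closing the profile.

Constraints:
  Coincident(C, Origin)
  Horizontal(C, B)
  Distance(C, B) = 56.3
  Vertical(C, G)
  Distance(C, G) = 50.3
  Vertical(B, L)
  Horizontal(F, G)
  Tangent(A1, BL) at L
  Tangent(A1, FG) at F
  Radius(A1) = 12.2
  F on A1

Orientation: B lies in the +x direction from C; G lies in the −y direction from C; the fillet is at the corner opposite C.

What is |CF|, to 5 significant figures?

66.895

C is at the origin; C and B share the same y with |CB| = 56.3 and B on the +x side, so B = (56.300, 0.0000). C and G share the same x with |CG| = 50.3 and G on the −y side, so G = (0.0000, -50.300). The virtual corner opposite C is at (56.300, -50.300). The tangent condition forces ZL to be normal to BL and the tangent condition forces ZF to be normal to FG, with radius 12.2, so the center Z sits 12.2 in from both sides at Z = (44.100, -38.100). That places the tangent points at L = (56.300, -38.100) on BL and F = (44.100, -50.300) on FG. Then |CF| = |F − C| = 66.895.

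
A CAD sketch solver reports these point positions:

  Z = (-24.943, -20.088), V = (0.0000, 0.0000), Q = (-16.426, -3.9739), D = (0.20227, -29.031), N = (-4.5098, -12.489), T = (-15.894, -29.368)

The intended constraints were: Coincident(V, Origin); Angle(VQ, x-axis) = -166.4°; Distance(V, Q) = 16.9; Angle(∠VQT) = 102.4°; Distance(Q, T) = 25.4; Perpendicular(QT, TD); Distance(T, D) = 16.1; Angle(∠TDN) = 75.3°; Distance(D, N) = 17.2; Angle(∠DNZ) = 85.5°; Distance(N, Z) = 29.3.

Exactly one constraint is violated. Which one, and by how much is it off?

Distance(N, Z) = 29.3 — off by 7.50.

V = (0.00, 0.00) ✓; VQ at -166.4° ✓; |VQ| = 16.90 ✓; ∠VQT = 102.4° ✓; |QT| = 25.40 ✓; ∠(QT, TD) = 90.00° ✓; |TD| = 16.10 ✓; ∠TDN = 75.30° ✓; |DN| = 17.20 ✓; ∠DNZ = 85.50° ✓; |NZ| = 21.80 ✗.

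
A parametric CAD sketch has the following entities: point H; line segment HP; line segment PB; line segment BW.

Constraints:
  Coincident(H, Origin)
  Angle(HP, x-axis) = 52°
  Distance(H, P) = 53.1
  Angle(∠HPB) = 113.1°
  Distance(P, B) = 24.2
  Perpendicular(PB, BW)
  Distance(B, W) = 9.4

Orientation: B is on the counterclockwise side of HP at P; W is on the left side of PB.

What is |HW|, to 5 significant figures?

59.864

H is at the origin; HP runs at 52.0° with length 53.1, so P = 53.1·(cos 52.0°, sin 52.0°) = (32.692, 41.843). ∠HPB = 113.1°, so PB runs at 52.0° + (180° − 113.1°) = 118.90° from the x-axis; with |PB| = 24.2, B = P + 24.2·(cos 118.90°, sin 118.90°) = (20.996, 63.030). PB ⟂ BW; with |BW| = 9.4 on the left of PB, W = B + 9.4·(-0.87546, -0.48328) = (12.767, 58.487). Then |HW| = |W − H| = 59.864.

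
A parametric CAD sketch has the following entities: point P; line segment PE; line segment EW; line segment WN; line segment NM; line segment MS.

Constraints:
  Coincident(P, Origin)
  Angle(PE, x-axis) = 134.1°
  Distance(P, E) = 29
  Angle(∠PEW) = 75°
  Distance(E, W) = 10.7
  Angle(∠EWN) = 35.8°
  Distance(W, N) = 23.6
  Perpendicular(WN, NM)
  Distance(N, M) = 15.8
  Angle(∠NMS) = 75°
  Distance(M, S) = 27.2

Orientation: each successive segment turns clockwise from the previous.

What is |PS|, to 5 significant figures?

36.681

P is at the origin; PE runs at 134.1° with length 29.0, so E = (-20.181, 20.826). ∠PEW = 75.0° gives EW at 29.100° from the x-axis; with |EW| = 10.7, W = (-10.832, 26.029). ∠EWN = 35.8° gives WN at -115.10° from the x-axis; with |WN| = 23.6, N = (-20.843, 4.6580). WN is perpendicular to NM, so NM runs at 154.90°; with |NM| = 15.8, M = (-35.151, 11.360). ∠NMS = 75.0° gives MS at 49.900° from the x-axis; with |MS| = 27.2, S = (-17.631, 32.166). Then |PS| = |S − P| = 36.681.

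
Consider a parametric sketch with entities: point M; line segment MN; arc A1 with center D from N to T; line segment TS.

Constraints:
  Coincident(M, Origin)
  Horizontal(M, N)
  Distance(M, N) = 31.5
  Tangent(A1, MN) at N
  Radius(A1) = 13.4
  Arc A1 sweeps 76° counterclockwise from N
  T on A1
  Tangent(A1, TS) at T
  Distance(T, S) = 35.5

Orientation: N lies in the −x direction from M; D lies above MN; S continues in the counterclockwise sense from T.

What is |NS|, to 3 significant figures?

49.6

M is at the origin; M and N share the same y with |MN| = 31.5 and N on the −x side, so N = (-31.5, 0.00). Tangency of A1 to MN means the radius DN is perpendicular to MN, so D = N + (0, 13.4) = (-31.5, 13.4). On A1, N sits at bearing -90° from D; a 76° counterclockwise sweep puts T at bearing -14°, so T = D + 13.4·(cos -14°, sin -14°) = (-18.5, 10.2). Tangency of A1 to TS means the radius DT is perpendicular to TS, so TS runs along (−sin -14°, cos -14°); with |TS| = 35.5, S = (-9.91, 44.6). Then |NS| = |S − N| = 49.6.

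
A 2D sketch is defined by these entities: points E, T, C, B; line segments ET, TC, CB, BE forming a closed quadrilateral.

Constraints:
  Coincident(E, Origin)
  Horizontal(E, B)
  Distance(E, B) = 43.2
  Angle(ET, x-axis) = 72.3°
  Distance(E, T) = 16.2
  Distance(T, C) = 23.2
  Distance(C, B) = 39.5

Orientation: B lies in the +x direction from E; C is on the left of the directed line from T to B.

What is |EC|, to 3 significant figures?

38.5

E is at the origin; EB is horizontal with |EB| = 43.2 and B in +x, so B = (43.2, 0). ET runs at 72.3° with |ET| = 16.2, so T = (4.93, 15.4). C is determined by |TC| = 23.2 and |CB| = 39.5 together: it lies at the intersection of circle(T, 23.2) and circle(B, 39.5). With |TB| = 41.3, the foot of the radical line on TB is 8.25 from T and the perpendicular offset is √(23.2² − 8.25²) = 21.7. Taking the left-of-TB solution: C = (20.7, 32.5).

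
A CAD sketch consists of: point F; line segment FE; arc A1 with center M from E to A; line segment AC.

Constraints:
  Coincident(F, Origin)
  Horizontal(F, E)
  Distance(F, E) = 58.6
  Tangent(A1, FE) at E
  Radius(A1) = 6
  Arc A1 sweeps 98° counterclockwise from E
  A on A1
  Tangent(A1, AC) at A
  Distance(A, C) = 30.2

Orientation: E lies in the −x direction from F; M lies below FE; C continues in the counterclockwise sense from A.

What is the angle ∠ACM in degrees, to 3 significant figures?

11.2°

F is at the origin; FE is horizontal with |FE| = 58.6 and E on the −x side, so E = (-58.6, 0.00). A1 meets FE tangentially, so ME is at right angles to FE, so M = E + (0, -6) = (-58.6, -6.00). On A1, E sits at bearing 90° from M; a 98° counterclockwise sweep puts A at bearing 188°, so A = M + 6.0·(cos 188°, sin 188°) = (-64.5, -6.84). Since A1 is tangent to AC there, MA ⟂ AC, so AC runs along (−sin 188°, cos 188°); with |AC| = 30.2, C = (-60.3, -36.7). Then cos ∠ACM = CA·CM / (|CA||CM|), giving 11.2°.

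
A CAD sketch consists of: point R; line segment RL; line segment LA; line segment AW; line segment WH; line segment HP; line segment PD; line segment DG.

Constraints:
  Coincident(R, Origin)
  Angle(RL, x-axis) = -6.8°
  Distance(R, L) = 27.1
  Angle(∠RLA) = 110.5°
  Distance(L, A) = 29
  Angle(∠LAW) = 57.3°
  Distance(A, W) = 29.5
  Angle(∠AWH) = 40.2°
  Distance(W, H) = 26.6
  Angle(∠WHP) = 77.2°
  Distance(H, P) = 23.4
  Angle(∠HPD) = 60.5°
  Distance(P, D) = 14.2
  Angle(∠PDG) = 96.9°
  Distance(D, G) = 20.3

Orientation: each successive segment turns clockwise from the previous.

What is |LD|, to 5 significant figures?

27.659

R is at the origin; RL runs at -6.8° with length 27.1, so L = (26.909, -3.2087). ∠RLA = 110.5° gives LA at -76.300° from the x-axis; with |LA| = 29.0, A = (33.778, -31.384). ∠LAW = 57.3° gives AW at 161.00° from the x-axis; with |AW| = 29.5, W = (5.8849, -21.779). ∠AWH = 40.2° gives WH at 21.200° from the x-axis; with |WH| = 26.6, H = (30.685, -12.160). ∠WHP = 77.2° gives HP at -81.600° from the x-axis; with |HP| = 23.4, P = (34.103, -35.309). ∠HPD = 60.5° gives PD at 158.90° from the x-axis; with |PD| = 14.2, D = (20.855, -30.197). Then |LD| = |D − L| = 27.659.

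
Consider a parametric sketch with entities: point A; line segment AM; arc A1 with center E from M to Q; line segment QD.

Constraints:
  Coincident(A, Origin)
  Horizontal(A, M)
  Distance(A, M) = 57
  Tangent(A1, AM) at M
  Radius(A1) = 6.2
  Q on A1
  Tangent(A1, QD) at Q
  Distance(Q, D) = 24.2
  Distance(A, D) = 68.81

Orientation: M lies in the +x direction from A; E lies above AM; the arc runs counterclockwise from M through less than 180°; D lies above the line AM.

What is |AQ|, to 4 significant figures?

63.53

A is at the origin; AM is horizontal with |AM| = 57.0 and M on the +x side, so M = (57.00, 0.000). A1 meets AM tangentially, so EM is at right angles to AM, so E = M + (0, 6.2) = (57.00, 6.200). Since EQ ⟂ QD (tangency), |ED| = √(6.2² + 24.2²) = 24.98 regardless of where Q sits on A1. So D lies on both circle(A, 68.81) and circle(E, 24.98); the above-AM intersection is D = (61.55, 30.76). Q is the foot of the tangent from D: Q = (63.19, 6.619).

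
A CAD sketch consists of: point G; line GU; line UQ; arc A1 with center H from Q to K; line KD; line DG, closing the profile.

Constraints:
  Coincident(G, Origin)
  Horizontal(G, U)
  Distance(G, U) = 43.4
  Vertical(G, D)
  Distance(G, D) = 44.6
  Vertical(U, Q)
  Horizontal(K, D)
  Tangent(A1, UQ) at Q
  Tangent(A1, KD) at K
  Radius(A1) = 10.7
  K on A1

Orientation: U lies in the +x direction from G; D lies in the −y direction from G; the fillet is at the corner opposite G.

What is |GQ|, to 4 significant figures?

55.07

The virtual corner opposite G is at (43.40, -44.60). A1 meets UQ tangentially, so HQ is at right angles to UQ and since A1 is tangent to KD there, HK ⟂ KD, with radius 10.7, so the center H sits 10.7 in from both sides at H = (32.70, -33.90). That places the tangent points at Q = (43.40, -33.90) on UQ and K = (32.70, -44.60) on KD. Then |GQ| = |Q − G| = 55.07.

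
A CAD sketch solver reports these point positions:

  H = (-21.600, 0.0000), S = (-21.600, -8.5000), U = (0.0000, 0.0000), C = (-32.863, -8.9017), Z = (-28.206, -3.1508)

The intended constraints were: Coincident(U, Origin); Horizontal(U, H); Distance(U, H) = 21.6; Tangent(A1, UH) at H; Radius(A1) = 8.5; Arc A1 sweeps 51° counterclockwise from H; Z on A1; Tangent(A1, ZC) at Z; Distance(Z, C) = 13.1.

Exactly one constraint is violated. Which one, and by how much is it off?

Distance(Z, C) = 13.1 — off by 5.70.

U = (0.00, 0.00) ✓; U.y = 0.00, H.y = 0.00 ✓; |UH| = 21.60 ✓; ∠(SH, HU) = 90.00° ✓; |SH| = 8.500 ✓; bearing(S→Z) − bearing(S→H) = 51.00° ✓; |SZ| = 8.500 ✓; ∠(SZ, ZC) = 90.00° ✓; |ZC| = 7.400 ✗.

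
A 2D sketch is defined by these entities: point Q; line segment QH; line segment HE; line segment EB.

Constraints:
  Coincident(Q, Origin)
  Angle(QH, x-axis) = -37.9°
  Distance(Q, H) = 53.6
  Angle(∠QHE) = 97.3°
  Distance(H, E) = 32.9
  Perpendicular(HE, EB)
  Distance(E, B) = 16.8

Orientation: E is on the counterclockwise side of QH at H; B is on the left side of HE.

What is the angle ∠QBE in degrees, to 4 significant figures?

132.5°

Q is at the origin; QH runs at -37.9° with length 53.6, so H = 53.6·(cos -37.9°, sin -37.9°) = (42.29, -32.93). ∠QHE = 97.3°, so HE runs at -37.9° + (180° − 97.3°) = 44.80° from the x-axis; with |HE| = 32.9, E = H + 32.9·(cos 44.80°, sin 44.80°) = (65.64, -9.743). The perpendicularity gives EB at right angles to HE; with |EB| = 16.8 on the left of HE, B = E + 16.8·(-0.7046, 0.7096) = (53.80, 2.178). Then cos ∠QBE = BQ·BE / (|BQ||BE|), giving 132.5°.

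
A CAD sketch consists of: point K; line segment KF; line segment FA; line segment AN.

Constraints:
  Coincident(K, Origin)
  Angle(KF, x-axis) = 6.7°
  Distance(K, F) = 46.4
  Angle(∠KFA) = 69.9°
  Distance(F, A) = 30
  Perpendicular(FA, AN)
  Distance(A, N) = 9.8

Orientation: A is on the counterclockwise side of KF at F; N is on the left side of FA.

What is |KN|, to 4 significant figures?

36.58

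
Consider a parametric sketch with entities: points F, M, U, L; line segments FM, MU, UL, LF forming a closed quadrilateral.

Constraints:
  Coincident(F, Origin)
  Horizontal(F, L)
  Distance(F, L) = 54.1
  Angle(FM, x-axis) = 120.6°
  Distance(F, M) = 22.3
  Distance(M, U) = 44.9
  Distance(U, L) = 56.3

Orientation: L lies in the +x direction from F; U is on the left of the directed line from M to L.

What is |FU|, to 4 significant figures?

52.91

Checks: |MU| = 44.90 ✓; |UL| = 56.30 ✓.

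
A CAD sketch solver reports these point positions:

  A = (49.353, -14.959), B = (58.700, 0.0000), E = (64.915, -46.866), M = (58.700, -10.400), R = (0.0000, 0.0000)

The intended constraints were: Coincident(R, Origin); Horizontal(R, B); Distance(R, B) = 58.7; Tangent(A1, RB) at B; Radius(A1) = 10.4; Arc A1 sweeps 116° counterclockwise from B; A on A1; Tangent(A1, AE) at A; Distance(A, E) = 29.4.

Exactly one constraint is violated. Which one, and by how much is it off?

Distance(A, E) = 29.4 — off by 6.10.

R = (0.00, 0.00) ✓; R.y = 0.00, B.y = 0.00 ✓; |RB| = 58.70 ✓; ∠(MB, BR) = 90.00° ✓; |MB| = 10.40 ✓; bearing(M→A) − bearing(M→B) = 116.0° ✓; |MA| = 10.40 ✓; ∠(MA, AE) = 90.00° ✓; |AE| = 35.50 ✗.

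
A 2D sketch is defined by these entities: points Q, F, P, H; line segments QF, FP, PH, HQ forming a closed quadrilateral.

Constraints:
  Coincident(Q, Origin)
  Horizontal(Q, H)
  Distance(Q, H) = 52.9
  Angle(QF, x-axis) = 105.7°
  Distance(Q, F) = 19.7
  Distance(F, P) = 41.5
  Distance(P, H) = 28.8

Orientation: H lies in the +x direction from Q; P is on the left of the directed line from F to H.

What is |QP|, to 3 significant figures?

42.8

Q is at the origin; Q and H share the same y with |QH| = 52.9 and H in +x, so H = (52.9, 0). QF runs at 105.7° with |QF| = 19.7, so F = (-5.33, 19.0). P is determined by |FP| = 41.5 and |PH| = 28.8 together: it lies at the intersection of circle(F, 41.5) and circle(H, 28.8). With |FH| = 61.2, the foot of the radical line on FH is 37.9 from F and the perpendicular offset is √(41.5² − 37.9²) = 16.9. Taking the left-of-FH solution: P = (35.9, 23.3).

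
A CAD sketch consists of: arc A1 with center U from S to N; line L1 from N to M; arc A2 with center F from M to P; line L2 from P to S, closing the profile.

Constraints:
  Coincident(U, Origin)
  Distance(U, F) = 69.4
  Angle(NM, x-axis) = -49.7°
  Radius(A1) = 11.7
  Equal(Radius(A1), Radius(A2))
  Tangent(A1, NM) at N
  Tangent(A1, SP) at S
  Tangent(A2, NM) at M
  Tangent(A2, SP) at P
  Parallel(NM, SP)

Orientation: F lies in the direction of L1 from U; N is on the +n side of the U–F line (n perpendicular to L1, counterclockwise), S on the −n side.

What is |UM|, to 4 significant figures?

70.38

The slot axis is L1's direction at -49.7°, so u = (cos -49.7°, sin -49.7°) = (0.6468, -0.7627) and n = (−sin -49.7°, cos -49.7°) = (0.7627, 0.6468). U is at the origin and F lies 69.4 along u from U, so F = 69.4·u = (44.89, -52.93). Tangency of A1 to both parallel lines with radius 11.7 puts N and S at U ± 11.7·n: N = (8.923, 7.567), S = (-8.923, -7.567). Equal radii place M and P the same way about F: M = F + 11.7·n = (53.81, -45.36), P = F − 11.7·n = (35.96, -60.50). Then |UM| = |M − U| = 70.38.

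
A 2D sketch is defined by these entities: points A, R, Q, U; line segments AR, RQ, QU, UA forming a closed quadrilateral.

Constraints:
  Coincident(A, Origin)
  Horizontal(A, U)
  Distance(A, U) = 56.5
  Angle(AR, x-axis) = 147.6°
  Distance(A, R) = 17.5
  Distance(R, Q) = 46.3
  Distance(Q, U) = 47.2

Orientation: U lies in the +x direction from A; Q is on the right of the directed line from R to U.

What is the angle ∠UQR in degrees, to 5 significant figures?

100.50°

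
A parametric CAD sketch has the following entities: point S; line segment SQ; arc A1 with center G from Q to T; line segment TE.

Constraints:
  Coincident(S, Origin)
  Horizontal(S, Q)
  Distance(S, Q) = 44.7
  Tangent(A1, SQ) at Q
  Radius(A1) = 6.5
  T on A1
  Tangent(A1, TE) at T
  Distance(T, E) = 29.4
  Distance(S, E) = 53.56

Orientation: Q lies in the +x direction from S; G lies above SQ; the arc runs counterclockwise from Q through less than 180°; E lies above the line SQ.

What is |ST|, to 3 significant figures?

51.5

Checks: ∠(GQ, QS) = 90.00° ✓; |GT| = 6.500 ✓; ∠(GT, TE) = 90.00° ✓; |TE| = 29.40 ✓; |SE| = 53.56 ✓.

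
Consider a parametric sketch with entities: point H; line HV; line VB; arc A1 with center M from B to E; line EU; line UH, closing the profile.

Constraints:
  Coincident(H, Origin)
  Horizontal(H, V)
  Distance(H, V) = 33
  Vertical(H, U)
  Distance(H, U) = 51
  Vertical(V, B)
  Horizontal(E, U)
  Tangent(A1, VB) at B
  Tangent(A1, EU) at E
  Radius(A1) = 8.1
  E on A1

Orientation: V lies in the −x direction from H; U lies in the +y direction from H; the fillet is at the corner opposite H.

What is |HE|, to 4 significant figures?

56.75

The virtual corner opposite H is at (-33.00, 51.00). Tangency of A1 to VB means the radius MB is perpendicular to VB and the tangent condition forces ME to be normal to EU, with radius 8.1, so the center M sits 8.1 in from both sides at M = (-24.90, 42.90). That places the tangent points at B = (-33.00, 42.90) on VB and E = (-24.90, 51.00) on EU. Then |HE| = |E − H| = 56.75.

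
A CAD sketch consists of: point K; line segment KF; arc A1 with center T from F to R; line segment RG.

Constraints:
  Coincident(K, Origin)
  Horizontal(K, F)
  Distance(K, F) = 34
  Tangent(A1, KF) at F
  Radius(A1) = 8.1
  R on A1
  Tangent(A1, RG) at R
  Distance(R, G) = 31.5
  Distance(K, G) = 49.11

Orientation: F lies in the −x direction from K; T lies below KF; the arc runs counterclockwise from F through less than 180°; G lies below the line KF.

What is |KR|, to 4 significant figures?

42.93

Checks: |TF| = 8.100 ✓; |TR| = 8.100 ✓; ∠(TR, RG) = 90.00° ✓; |RG| = 31.50 ✓; |KG| = 49.11 ✓.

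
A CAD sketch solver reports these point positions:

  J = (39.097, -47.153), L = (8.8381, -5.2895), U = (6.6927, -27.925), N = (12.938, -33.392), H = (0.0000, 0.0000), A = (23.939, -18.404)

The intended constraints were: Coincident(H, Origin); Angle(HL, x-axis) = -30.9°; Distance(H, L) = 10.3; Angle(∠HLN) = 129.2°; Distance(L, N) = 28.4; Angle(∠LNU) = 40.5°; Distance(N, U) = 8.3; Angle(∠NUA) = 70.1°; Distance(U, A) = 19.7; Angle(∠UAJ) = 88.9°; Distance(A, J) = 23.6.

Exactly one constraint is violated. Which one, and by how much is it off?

Distance(A, J) = 23.6 — off by 8.90.

H = (0.00, 0.00) ✓; HL at -30.90° ✓; |HL| = 10.30 ✓; ∠HLN = 129.2° ✓; |LN| = 28.40 ✓; ∠LNU = 40.50° ✓; |NU| = 8.300 ✓; ∠NUA = 70.10° ✓; |UA| = 19.70 ✓; ∠UAJ = 88.90° ✓; |AJ| = 32.50 ✗.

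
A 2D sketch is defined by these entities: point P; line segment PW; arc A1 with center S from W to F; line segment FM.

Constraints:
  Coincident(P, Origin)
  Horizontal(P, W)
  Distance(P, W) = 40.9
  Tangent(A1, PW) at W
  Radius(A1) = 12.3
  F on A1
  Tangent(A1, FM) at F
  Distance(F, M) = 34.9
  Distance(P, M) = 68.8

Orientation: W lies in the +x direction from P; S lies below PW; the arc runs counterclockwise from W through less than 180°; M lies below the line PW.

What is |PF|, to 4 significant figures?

35.78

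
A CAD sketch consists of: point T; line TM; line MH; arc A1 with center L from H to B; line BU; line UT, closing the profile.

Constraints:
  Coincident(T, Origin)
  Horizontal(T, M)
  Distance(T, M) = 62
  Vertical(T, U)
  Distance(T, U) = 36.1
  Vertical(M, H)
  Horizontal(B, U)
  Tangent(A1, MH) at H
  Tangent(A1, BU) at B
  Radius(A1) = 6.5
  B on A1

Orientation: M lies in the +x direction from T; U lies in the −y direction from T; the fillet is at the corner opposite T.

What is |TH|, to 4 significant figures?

68.70

T is at the origin; TM is horizontal with |TM| = 62.0 and M on the +x side, so M = (62.00, 0.000). TU is vertical with |TU| = 36.1 and U on the −y side, so U = (0.000, -36.10). The virtual corner opposite T is at (62.00, -36.10). Tangency of A1 to MH means the radius LH is perpendicular to MH and the tangent condition forces LB to be normal to BU, with radius 6.5, so the center L sits 6.5 in from both sides at L = (55.50, -29.60). That places the tangent points at H = (62.00, -29.60) on MH and B = (55.50, -36.10) on BU. Then |TH| = |H − T| = 68.70.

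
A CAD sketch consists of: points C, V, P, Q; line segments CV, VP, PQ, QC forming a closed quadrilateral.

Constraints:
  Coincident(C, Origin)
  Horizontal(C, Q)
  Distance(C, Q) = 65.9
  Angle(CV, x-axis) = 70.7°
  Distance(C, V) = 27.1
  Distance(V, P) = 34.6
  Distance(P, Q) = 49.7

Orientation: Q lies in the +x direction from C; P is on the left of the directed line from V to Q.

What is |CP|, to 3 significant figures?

57.6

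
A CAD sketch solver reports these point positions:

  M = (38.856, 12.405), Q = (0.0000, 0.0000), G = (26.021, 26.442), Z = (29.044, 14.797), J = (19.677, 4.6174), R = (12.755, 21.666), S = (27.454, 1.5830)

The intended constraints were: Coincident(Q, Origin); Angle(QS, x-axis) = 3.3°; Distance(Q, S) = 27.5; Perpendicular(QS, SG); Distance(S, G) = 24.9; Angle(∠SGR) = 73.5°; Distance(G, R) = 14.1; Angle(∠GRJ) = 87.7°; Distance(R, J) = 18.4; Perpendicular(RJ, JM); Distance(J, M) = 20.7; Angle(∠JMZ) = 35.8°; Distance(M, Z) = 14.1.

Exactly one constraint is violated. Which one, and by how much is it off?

Distance(M, Z) = 14.1 — off by 4.00.

Q = (0.00, 0.00) ✓; QS at 3.300° ✓; |QS| = 27.50 ✓; ∠(QS, SG) = 90.00° ✓; |SG| = 24.90 ✓; ∠SGR = 73.50° ✓; |GR| = 14.10 ✓; ∠GRJ = 87.70° ✓; |RJ| = 18.40 ✓; ∠(RJ, JM) = 90.00° ✓; |JM| = 20.70 ✓; ∠JMZ = 35.80° ✓; |MZ| = 10.10 ✗.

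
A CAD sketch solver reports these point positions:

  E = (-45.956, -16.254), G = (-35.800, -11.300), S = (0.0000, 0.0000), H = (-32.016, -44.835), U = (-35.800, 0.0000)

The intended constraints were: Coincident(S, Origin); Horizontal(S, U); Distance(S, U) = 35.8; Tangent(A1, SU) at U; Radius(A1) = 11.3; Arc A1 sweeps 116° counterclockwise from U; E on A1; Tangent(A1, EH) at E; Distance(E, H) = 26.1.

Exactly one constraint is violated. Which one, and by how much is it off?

Distance(E, H) = 26.1 — off by 5.70.

S = (0.00, 0.00) ✓; S.y = 0.00, U.y = 0.00 ✓; |SU| = 35.80 ✓; ∠(GU, US) = 90.00° ✓; |GU| = 11.30 ✓; bearing(G→E) − bearing(G→U) = 116.0° ✓; |GE| = 11.30 ✓; ∠(GE, EH) = 90.00° ✓; |EH| = 31.80 ✗.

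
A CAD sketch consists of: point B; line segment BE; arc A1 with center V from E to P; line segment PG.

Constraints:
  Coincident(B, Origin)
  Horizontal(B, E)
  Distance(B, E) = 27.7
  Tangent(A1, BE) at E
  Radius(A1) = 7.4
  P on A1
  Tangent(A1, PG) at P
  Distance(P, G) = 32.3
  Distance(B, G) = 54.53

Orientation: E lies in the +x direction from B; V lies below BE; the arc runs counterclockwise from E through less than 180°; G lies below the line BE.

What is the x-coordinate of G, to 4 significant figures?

38.33

B is at the origin; B and E share the same y with |BE| = 27.7 and E on the +x side, so E = (27.70, 0.000). Tangency of A1 to BE means the radius VE is perpendicular to BE, so V = E + (0, -7.4) = (27.70, -7.400). Since VP ⟂ PG (tangency), |VG| = √(7.4² + 32.3²) = 33.14 regardless of where P sits on A1. So G lies on both circle(B, 54.53) and circle(V, 33.14); the below-BE intersection is G = (38.33, -38.79). P is the foot of the tangent from G: P = (21.40, -11.28).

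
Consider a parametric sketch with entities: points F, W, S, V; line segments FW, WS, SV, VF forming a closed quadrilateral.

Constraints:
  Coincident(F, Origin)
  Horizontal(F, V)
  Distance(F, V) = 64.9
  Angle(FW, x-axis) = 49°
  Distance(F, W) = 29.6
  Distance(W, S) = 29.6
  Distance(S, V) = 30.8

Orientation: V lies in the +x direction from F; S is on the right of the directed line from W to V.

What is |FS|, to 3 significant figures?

34.4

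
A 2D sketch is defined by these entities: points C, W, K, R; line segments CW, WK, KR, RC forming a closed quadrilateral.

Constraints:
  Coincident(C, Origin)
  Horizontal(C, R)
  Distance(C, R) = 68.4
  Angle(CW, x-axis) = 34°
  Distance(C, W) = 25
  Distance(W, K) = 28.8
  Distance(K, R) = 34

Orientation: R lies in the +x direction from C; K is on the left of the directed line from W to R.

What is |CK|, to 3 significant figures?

53.6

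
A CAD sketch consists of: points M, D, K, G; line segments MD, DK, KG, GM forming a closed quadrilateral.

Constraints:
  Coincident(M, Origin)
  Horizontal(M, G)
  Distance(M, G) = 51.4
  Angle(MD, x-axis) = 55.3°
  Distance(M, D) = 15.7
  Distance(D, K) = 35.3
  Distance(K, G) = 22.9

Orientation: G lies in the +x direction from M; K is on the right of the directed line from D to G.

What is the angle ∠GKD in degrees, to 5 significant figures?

97.076°

M is at the origin; MG is horizontal with |MG| = 51.4 and G in +x, so G = (51.4, 0). MD runs at 55.3° with |MD| = 15.7, so D = (8.9377, 12.908). K is determined by |DK| = 35.3 and |KG| = 22.9 together: it lies at the intersection of circle(D, 35.3) and circle(G, 22.9). With |DG| = 44.381, the foot of the radical line on DG is 30.321 from D and the perpendicular offset is √(35.3² − 30.321²) = 18.076. Taking the right-of-DG solution: K = (32.691, -13.205).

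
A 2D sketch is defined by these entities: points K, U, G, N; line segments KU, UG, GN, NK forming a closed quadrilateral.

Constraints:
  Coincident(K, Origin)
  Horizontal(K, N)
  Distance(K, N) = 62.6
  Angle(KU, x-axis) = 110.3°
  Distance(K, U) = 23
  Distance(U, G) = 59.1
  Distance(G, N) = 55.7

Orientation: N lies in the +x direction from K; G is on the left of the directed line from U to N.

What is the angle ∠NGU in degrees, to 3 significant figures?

80.0°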